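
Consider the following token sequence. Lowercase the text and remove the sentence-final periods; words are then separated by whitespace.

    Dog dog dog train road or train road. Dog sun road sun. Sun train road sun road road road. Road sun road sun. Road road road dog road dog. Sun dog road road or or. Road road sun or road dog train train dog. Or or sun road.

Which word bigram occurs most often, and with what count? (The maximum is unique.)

Bigram frequencies (highest first):
  road road: 7
  sun road: 5
  road sun: 5
  road dog: 4
  train road: 3
  dog dog: 2
  … (15 more, each ≤ 2)

"road road", 7 times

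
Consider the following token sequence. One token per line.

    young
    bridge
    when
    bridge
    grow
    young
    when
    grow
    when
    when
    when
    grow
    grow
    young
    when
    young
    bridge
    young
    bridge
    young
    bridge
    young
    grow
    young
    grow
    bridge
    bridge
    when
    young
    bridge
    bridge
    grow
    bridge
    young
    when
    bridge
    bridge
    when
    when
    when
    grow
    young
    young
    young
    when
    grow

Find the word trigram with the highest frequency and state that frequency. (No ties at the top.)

"young bridge young", 3 times

Trigram frequencies (highest first):
  young bridge young: 3
  grow young when: 2
  young when grow: 2
  when when when: 2
  when when grow: 2
  when young bridge: 2
  … (29 more, each ≤ 2)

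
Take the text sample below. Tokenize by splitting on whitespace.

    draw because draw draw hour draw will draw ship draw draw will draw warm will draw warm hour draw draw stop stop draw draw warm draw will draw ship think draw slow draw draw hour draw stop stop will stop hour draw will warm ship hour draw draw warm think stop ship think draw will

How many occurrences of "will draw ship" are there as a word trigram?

Scanning the 53 overlapping trigram windows for "will draw ship":
  position 7–9: will draw ship
  position 27–29: will draw ship

2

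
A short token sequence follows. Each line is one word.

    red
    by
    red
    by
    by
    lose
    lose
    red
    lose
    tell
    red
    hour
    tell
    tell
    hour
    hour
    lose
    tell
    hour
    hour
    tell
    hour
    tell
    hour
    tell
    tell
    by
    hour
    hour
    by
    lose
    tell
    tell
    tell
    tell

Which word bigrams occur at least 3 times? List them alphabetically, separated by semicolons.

hour hour; hour tell; lose tell; tell hour; tell tell

Bigram counts meeting the condition (at least 3 times):
  hour hour: 3
  hour tell: 4
  lose tell: 3
  tell hour: 4
  tell tell: 5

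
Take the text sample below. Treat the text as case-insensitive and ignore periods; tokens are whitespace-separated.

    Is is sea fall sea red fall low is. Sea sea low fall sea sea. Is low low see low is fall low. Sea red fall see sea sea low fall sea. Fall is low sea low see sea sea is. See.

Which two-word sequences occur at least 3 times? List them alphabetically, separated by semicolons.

Bigram counts meeting the condition (at least 3 times):
  fall sea: 3
  sea low: 3
  sea sea: 4

fall sea; sea low; sea sea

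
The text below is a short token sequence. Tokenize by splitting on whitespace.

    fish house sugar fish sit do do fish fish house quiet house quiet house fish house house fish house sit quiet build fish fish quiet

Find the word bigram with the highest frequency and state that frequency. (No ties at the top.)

"fish house", 4 times

Bigram frequencies (highest first):
  fish house: 4
  fish fish: 2
  house quiet: 2
  quiet house: 2
  house fish: 2
  house sugar: 1
  … (11 more, each ≤ 1)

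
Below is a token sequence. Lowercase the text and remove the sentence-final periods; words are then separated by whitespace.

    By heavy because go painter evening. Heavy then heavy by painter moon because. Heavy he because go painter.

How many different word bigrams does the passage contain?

18 tokens → 17 bigram windows in total.
Repeated bigrams (each contributes count−1 duplicates):
  because go: 2
  go painter: 2
2 duplicate windows → 17 − 2 = 15 distinct.

15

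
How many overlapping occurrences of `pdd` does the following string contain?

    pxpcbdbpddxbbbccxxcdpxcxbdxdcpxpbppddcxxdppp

Sliding a length-3 window over the 44 characters (42 positions):
  position 8–10: pdd
  position 35–37: pdd

2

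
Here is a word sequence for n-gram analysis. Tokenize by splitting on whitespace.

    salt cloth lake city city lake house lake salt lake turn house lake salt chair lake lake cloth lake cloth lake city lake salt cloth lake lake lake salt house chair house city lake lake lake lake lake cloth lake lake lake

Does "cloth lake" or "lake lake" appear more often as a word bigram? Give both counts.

"lake lake" (9 vs 5)

"cloth lake": 5 occurrences
"lake lake": 9 occurrences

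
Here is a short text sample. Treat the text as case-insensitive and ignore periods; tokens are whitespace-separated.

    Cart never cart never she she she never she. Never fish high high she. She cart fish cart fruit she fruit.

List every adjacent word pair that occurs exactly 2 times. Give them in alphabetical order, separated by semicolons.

cart never; never she; she never

Bigram counts meeting the condition (exactly 2 times):
  cart never: 2
  never she: 2
  she never: 2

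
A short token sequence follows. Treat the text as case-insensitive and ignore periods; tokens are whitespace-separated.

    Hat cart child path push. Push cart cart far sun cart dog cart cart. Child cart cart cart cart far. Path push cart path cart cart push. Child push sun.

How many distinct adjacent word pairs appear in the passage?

30 tokens → 29 bigram windows in total.
Repeated bigrams (each contributes count−1 duplicates):
  cart cart: 6
  cart child: 2
  cart far: 2
  path push: 2
  push cart: 2
9 duplicate windows → 29 − 9 = 20 distinct.

20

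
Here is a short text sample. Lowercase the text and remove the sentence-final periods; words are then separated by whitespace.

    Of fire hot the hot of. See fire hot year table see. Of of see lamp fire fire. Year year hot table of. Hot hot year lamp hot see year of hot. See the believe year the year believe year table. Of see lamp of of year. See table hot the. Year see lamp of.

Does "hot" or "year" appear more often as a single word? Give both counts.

"year" (10 vs 9)

"hot": 9 occurrences
"year": 10 occurrences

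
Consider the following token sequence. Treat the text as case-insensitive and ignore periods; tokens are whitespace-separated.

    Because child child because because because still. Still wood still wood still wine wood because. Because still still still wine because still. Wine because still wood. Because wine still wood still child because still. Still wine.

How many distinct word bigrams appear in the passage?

36 tokens → 35 bigram windows in total.
Repeated bigrams (each contributes count−1 duplicates):
  because still: 5
  still still: 4
  still wine: 4
  still wood: 4
  because because: 3
  wood still: 3
  child because: 2
  wine because: 2
  … (1 more repeated)
20 duplicate windows → 35 − 20 = 15 distinct.

15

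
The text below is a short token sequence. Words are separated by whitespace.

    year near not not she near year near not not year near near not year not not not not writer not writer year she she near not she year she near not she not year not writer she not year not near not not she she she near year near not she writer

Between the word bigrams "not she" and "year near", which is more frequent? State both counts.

"not she" (5 vs 4)

"not she": 5 occurrences
"year near": 4 occurrences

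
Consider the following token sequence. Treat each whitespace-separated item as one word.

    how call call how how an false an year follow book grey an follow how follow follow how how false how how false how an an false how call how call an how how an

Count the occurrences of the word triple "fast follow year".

Scanning the 33 overlapping trigram windows for "fast follow year":
  (none found)

0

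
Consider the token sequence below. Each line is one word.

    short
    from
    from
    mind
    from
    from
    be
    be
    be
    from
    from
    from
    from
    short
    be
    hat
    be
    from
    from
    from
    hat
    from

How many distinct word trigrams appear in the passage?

22 tokens → 20 trigram windows in total.
Repeated trigrams (each contributes count−1 duplicates):
  from from from: 3
  be from from: 2
3 duplicate windows → 20 − 3 = 17 distinct.

17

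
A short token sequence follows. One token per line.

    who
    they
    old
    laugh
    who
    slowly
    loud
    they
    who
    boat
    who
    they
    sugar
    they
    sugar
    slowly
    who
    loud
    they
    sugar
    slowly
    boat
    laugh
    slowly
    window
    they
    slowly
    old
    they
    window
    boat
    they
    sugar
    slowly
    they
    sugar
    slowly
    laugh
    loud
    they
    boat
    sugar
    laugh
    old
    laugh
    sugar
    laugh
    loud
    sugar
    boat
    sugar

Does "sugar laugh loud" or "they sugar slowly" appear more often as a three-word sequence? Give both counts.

"sugar laugh loud": 1 occurrence
"they sugar slowly": 4 occurrences

"they sugar slowly" (4 vs 1)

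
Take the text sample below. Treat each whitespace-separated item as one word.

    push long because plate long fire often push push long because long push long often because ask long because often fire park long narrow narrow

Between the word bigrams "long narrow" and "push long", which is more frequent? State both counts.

"long narrow": 1 occurrence
"push long": 3 occurrences

"push long" (3 vs 1)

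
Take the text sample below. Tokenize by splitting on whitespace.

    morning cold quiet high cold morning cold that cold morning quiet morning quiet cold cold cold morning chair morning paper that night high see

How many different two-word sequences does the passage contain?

18

24 tokens → 23 bigram windows in total.
Repeated bigrams (each contributes count−1 duplicates):
  cold morning: 3
  cold cold: 2
  morning cold: 2
  morning quiet: 2
5 duplicate windows → 23 − 5 = 18 distinct.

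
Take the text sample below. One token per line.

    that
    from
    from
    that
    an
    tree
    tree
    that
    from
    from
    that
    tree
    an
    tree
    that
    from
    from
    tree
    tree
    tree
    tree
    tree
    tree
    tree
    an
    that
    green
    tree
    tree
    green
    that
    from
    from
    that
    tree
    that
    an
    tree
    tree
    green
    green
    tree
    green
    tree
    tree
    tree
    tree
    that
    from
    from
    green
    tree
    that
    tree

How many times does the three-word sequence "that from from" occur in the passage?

5

Scanning the 52 overlapping trigram windows for "that from from":
  position 1–3: that from from
  position 8–10: that from from
  position 15–17: that from from
  position 31–33: that from from
  position 48–50: that from from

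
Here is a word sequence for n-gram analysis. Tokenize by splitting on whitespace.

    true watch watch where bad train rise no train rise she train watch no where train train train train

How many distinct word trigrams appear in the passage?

16

19 tokens → 17 trigram windows in total.
Repeated trigrams (each contributes count−1 duplicates):
  train train train: 2
1 duplicate windows → 17 − 1 = 16 distinct.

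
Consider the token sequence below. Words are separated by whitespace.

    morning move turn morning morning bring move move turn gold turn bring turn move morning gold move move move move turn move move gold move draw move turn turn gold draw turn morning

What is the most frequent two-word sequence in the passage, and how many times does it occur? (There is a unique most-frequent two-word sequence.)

Bigram frequencies (highest first):
  move move: 5
  move turn: 4
  turn morning: 2
  turn gold: 2
  turn move: 2
  gold move: 2
  … (15 more, each ≤ 1)

"move move", 5 times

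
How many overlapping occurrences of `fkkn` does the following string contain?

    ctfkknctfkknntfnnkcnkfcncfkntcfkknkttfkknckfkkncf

Sliding a length-4 window over the 49 characters (46 positions):
  position 3–6: fkkn
  position 9–12: fkkn
  position 31–34: fkkn
  position 38–41: fkkn
  position 44–47: fkkn

5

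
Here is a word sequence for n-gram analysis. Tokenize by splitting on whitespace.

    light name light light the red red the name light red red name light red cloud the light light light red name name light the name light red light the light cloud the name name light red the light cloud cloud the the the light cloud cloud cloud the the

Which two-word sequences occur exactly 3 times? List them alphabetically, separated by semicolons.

cloud cloud; light cloud; light light; light the; the name; the the

Bigram counts meeting the condition (exactly 3 times):
  cloud cloud: 3
  light cloud: 3
  light light: 3
  light the: 3
  the name: 3
  the the: 3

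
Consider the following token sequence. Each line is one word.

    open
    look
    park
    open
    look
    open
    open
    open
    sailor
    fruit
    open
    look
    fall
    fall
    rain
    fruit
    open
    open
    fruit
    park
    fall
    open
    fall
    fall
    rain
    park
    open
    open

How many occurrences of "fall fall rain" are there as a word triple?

2

Scanning the 26 overlapping trigram windows for "fall fall rain":
  position 13–15: fall fall rain
  position 23–25: fall fall rain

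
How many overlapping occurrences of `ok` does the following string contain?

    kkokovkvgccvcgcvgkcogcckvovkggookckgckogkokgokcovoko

5

Sliding a length-2 window over the 52 characters (51 positions):
  position 3–4: ok
  position 32–33: ok
  position 42–43: ok
  position 45–46: ok
  position 50–51: ok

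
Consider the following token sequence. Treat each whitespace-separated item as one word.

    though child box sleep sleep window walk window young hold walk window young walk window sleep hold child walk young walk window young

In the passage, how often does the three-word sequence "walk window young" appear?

3

Scanning the 21 overlapping trigram windows for "walk window young":
  position 7–9: walk window young
  position 11–13: walk window young
  position 21–23: walk window young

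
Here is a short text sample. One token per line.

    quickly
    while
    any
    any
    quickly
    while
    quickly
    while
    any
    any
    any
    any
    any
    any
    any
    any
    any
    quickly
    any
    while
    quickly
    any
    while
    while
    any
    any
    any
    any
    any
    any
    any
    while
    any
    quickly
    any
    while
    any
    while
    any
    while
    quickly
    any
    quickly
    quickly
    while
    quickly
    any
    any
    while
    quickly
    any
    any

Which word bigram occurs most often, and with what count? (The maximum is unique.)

Bigram frequencies (highest first):
  any any: 17
  any while: 7
  while any: 6
  quickly any: 6
  while quickly: 5
  quickly while: 4
  … (3 more, each ≤ 4)

"any any", 17 times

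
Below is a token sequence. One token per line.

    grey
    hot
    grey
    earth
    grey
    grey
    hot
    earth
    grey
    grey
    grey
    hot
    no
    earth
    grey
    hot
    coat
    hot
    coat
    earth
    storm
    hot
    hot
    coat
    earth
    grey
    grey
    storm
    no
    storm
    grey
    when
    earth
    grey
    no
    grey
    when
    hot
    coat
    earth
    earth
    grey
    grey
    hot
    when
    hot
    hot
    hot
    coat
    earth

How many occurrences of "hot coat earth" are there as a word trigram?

Scanning the 48 overlapping trigram windows for "hot coat earth":
  position 18–20: hot coat earth
  position 23–25: hot coat earth
  position 38–40: hot coat earth
  position 48–50: hot coat earth

4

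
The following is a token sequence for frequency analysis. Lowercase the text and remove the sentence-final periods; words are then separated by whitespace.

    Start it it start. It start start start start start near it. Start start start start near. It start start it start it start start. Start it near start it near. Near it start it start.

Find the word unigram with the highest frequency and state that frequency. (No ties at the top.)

Unigram frequencies (highest first):
  start: 20
  it: 11
  near: 5

"start", 20 times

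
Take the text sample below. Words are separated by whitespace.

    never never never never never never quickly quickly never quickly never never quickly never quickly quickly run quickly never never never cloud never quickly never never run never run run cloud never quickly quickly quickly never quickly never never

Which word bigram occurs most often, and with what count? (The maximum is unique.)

"never never", 10 times

Bigram frequencies (highest first):
  never never: 10
  never quickly: 7
  quickly never: 7
  quickly quickly: 4
  cloud never: 2
  never run: 2
  … (6 more, each ≤ 1)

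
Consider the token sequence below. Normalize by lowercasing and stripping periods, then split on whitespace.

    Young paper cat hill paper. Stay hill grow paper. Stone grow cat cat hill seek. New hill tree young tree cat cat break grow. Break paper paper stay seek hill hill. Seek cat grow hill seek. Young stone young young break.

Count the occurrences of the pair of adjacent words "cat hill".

Scanning the 40 overlapping bigram windows for "cat hill":
  position 3–4: cat hill
  position 13–14: cat hill

2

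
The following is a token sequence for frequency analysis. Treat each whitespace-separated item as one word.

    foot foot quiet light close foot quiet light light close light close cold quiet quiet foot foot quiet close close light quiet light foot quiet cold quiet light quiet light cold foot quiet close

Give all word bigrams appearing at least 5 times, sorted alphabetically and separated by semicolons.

foot quiet; quiet light

Bigram counts meeting the condition (at least 5 times):
  foot quiet: 5
  quiet light: 5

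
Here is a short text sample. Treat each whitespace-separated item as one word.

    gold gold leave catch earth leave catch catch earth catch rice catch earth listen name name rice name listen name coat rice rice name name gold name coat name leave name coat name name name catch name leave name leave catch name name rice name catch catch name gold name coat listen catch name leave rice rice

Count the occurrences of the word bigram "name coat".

Scanning the 56 overlapping bigram windows for "name coat":
  position 20–21: name coat
  position 27–28: name coat
  position 31–32: name coat
  position 50–51: name coat

4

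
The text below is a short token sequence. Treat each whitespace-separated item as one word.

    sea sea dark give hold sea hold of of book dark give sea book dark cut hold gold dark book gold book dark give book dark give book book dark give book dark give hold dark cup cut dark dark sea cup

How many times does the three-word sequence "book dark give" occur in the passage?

Scanning the 40 overlapping trigram windows for "book dark give":
  position 10–12: book dark give
  position 22–24: book dark give
  position 25–27: book dark give
  position 29–31: book dark give
  position 32–34: book dark give

5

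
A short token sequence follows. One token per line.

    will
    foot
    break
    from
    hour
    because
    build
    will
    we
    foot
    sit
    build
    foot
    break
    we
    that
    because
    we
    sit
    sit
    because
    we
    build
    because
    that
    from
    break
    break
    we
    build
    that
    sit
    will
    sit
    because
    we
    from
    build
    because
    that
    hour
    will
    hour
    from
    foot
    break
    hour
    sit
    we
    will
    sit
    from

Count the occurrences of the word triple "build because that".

2

Scanning the 50 overlapping trigram windows for "build because that":
  position 23–25: build because that
  position 38–40: build because that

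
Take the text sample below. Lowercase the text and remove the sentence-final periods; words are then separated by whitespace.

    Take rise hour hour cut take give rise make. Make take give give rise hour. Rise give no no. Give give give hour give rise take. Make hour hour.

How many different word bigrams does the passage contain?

29 tokens → 28 bigram windows in total.
Repeated bigrams (each contributes count−1 duplicates):
  give give: 3
  give rise: 3
  hour hour: 2
  rise hour: 2
  take give: 2
7 duplicate windows → 28 − 7 = 21 distinct.

21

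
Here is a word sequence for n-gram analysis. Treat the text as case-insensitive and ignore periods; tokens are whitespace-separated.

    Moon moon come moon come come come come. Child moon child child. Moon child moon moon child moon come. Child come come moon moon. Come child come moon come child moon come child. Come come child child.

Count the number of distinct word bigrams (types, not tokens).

9

37 tokens → 36 bigram windows in total.
Repeated bigrams (each contributes count−1 duplicates):
  come child: 6
  moon come: 6
  child moon: 5
  come come: 5
  child come: 3
  come moon: 3
  moon child: 3
  moon moon: 3
  … (1 more repeated)
27 duplicate windows → 36 − 27 = 9 distinct.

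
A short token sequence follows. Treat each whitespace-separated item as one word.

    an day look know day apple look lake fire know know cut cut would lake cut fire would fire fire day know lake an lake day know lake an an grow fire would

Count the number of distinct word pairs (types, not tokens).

33 tokens → 32 bigram windows in total.
Repeated bigrams (each contributes count−1 duplicates):
  day know: 2
  fire would: 2
  know lake: 2
  lake an: 2
4 duplicate windows → 32 − 4 = 28 distinct.

28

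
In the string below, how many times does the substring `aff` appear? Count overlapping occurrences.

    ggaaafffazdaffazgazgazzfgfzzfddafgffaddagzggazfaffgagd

Sliding a length-3 window over the 54 characters (52 positions):
  position 5–7: aff
  position 12–14: aff
  position 48–50: aff

3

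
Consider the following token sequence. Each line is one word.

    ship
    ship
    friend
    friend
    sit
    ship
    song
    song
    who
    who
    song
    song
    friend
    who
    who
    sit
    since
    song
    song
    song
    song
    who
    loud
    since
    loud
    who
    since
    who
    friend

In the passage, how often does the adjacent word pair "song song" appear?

Scanning the 28 overlapping bigram windows for "song song":
  position 7–8: song song
  position 11–12: song song
  position 18–19: song song
  position 19–20: song song
  position 20–21: song song

5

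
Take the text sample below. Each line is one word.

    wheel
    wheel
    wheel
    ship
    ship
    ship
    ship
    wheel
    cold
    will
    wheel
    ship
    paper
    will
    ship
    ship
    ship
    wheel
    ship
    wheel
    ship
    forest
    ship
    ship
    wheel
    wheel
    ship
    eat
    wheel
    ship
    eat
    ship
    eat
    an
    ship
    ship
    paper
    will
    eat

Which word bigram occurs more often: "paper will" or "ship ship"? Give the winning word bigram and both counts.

"paper will": 2 occurrences
"ship ship": 7 occurrences

"ship ship" (7 vs 2)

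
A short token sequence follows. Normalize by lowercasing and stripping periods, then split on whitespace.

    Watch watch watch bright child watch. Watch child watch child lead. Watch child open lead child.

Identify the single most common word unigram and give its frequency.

"watch", 7 times

Unigram frequencies (highest first):
  watch: 7
  child: 5
  lead: 2
  bright: 1
  open: 1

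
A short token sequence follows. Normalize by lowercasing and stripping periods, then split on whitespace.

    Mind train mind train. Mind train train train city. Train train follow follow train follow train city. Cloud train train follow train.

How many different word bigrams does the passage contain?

22 tokens → 21 bigram windows in total.
Repeated bigrams (each contributes count−1 duplicates):
  train train: 4
  follow train: 3
  mind train: 3
  train follow: 3
  train city: 2
  train mind: 2
11 duplicate windows → 21 − 11 = 10 distinct.

10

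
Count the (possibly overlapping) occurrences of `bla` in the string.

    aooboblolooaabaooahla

Sliding a length-3 window over the 21 characters (19 positions):
  (no match at any position)

0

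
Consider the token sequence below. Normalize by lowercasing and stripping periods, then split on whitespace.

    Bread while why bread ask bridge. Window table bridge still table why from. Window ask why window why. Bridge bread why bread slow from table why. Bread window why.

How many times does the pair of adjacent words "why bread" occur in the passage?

Scanning the 28 overlapping bigram windows for "why bread":
  position 3–4: why bread
  position 21–22: why bread
  position 26–27: why bread

3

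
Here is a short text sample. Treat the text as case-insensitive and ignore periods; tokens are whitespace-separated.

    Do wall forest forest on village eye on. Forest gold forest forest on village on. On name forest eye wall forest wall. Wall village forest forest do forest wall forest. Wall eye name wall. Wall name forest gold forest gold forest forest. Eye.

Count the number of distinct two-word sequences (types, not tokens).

43 tokens → 42 bigram windows in total.
Repeated bigrams (each contributes count−1 duplicates):
  forest forest: 4
  forest gold: 3
  forest wall: 3
  gold forest: 3
  wall forest: 3
  forest eye: 2
  forest on: 2
  name forest: 2
  … (2 more repeated)
16 duplicate windows → 42 − 16 = 26 distinct.

26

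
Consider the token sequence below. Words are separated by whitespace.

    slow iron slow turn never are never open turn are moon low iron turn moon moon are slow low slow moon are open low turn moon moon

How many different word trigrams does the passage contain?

27 tokens → 25 trigram windows in total.
Repeated trigrams (each contributes count−1 duplicates):
  turn moon moon: 2
1 duplicate windows → 25 − 1 = 24 distinct.

24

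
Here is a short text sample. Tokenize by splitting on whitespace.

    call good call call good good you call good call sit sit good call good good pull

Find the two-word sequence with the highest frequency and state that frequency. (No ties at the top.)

Bigram frequencies (highest first):
  call good: 4
  good call: 3
  good good: 2
  call call: 1
  good you: 1
  you call: 1
  … (4 more, each ≤ 1)

"call good", 4 times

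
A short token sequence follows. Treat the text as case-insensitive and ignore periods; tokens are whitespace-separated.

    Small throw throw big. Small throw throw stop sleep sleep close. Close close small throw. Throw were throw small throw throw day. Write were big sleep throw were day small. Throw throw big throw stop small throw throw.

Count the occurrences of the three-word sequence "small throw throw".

Scanning the 36 overlapping trigram windows for "small throw throw":
  position 1–3: small throw throw
  position 5–7: small throw throw
  position 14–16: small throw throw
  position 19–21: small throw throw
  position 30–32: small throw throw
  position 36–38: small throw throw

6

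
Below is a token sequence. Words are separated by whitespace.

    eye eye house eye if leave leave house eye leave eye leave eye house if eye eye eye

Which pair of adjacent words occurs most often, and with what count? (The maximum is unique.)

"eye eye", 3 times

Bigram frequencies (highest first):
  eye eye: 3
  eye house: 2
  house eye: 2
  eye leave: 2
  leave eye: 2
  eye if: 1
  … (5 more, each ≤ 1)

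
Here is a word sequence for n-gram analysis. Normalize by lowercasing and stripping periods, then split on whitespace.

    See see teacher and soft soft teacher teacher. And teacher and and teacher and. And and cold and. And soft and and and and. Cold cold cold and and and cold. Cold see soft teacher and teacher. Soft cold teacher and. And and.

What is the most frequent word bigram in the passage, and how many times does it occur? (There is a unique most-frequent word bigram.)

"and and", 11 times

Bigram frequencies (highest first):
  and and: 11
  teacher and: 6
  and teacher: 3
  and cold: 3
  cold cold: 3
  and soft: 2
  … (12 more, each ≤ 2)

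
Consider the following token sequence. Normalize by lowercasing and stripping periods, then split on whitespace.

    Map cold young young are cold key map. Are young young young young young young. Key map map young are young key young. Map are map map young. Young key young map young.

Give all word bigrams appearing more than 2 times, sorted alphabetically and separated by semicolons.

map young; young key; young young

Bigram counts meeting the condition (more than 2 times):
  map young: 3
  young key: 3
  young young: 7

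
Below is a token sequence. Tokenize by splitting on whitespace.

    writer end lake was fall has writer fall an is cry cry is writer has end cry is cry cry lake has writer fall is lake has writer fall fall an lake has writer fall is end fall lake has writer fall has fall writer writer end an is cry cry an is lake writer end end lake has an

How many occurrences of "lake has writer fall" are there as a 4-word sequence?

4

Scanning the 57 overlapping 4-gram windows for "lake has writer fall":
  position 21–24: lake has writer fall
  position 26–29: lake has writer fall
  position 32–35: lake has writer fall
  position 39–42: lake has writer fall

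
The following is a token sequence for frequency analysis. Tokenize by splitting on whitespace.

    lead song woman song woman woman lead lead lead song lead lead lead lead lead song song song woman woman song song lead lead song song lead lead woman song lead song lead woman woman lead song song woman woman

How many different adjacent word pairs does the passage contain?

40 tokens → 39 bigram windows in total.
Repeated bigrams (each contributes count−1 duplicates):
  lead lead: 8
  lead song: 6
  song lead: 5
  song song: 5
  song woman: 4
  woman woman: 4
  woman song: 3
  lead woman: 2
  … (1 more repeated)
30 duplicate windows → 39 − 30 = 9 distinct.

9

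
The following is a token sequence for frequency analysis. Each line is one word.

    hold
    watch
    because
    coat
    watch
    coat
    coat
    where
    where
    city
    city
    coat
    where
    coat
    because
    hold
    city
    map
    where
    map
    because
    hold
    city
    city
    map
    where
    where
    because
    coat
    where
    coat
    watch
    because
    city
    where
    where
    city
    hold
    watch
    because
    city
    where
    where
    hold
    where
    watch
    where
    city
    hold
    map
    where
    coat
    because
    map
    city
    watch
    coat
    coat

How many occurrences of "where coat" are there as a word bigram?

Scanning the 57 overlapping bigram windows for "where coat":
  position 13–14: where coat
  position 30–31: where coat
  position 51–52: where coat

3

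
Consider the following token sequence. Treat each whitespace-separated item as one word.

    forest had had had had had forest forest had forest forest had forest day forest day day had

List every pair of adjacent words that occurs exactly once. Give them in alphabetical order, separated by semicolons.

day day; day forest; day had

Bigram counts meeting the condition (exactly once):
  day day: 1
  day forest: 1
  day had: 1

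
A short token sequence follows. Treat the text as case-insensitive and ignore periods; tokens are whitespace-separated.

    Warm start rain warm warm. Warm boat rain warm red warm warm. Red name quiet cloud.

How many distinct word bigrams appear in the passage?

16 tokens → 15 bigram windows in total.
Repeated bigrams (each contributes count−1 duplicates):
  warm warm: 3
  rain warm: 2
  warm red: 2
4 duplicate windows → 15 − 4 = 11 distinct.

11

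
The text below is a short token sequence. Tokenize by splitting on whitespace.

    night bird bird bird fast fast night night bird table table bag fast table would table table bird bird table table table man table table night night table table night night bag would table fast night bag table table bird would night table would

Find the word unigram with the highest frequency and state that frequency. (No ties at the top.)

"table", 16 times

Unigram frequencies (highest first):
  table: 16
  night: 9
  bird: 7
  fast: 4
  would: 4
  bag: 3
  … (1 more, each ≤ 1)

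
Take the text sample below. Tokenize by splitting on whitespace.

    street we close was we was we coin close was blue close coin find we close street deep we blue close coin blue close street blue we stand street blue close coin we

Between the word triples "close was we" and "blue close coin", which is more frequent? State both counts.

"blue close coin" (3 vs 1)

"close was we": 1 occurrence
"blue close coin": 3 occurrences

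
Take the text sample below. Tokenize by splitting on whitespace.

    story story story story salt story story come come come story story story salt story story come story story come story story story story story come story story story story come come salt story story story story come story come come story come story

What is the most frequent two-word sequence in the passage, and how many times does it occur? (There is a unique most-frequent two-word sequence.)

Bigram frequencies (highest first):
  story story: 18
  story come: 8
  come story: 7
  come come: 4
  salt story: 3
  story salt: 2
  … (1 more, each ≤ 1)

"story story", 18 times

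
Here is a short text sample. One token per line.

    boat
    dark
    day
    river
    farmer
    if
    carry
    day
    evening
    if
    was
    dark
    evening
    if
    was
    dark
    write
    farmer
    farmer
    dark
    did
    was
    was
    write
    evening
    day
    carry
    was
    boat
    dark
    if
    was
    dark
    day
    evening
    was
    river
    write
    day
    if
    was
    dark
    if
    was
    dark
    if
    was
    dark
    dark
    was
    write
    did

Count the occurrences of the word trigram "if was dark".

6

Scanning the 50 overlapping trigram windows for "if was dark":
  position 10–12: if was dark
  position 14–16: if was dark
  position 31–33: if was dark
  position 40–42: if was dark
  position 43–45: if was dark
  position 46–48: if was dark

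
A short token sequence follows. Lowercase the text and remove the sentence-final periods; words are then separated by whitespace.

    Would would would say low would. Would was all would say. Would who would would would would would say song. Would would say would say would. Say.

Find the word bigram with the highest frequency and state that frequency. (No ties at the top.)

Bigram frequencies (highest first):
  would would: 8
  would say: 6
  say would: 3
  say low: 1
  low would: 1
  would was: 1
  … (6 more, each ≤ 1)

"would would", 8 times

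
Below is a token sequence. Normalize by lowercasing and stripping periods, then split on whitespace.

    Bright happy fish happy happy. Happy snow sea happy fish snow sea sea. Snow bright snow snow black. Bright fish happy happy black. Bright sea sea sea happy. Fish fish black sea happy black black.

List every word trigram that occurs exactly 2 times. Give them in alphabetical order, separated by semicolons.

Trigram counts meeting the condition (exactly 2 times):
  fish happy happy: 2
  sea happy fish: 2

fish happy happy; sea happy fish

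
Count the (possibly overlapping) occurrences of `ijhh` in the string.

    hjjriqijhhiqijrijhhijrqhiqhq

2

Sliding a length-4 window over the 28 characters (25 positions):
  position 7–10: ijhh
  position 16–19: ijhh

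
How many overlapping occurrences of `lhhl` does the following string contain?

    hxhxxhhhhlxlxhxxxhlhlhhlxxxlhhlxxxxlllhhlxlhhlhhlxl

Sliding a length-4 window over the 51 characters (48 positions):
  position 21–24: lhhl
  position 28–31: lhhl
  position 38–41: lhhl
  position 43–46: lhhl
  position 46–49: lhhl

5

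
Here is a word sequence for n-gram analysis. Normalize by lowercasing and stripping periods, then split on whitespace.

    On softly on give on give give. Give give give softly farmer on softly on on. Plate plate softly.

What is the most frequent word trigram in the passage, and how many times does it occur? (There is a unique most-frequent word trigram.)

Trigram frequencies (highest first):
  give give give: 3
  on softly on: 2
  softly on give: 1
  on give on: 1
  give on give: 1
  on give give: 1
  … (8 more, each ≤ 1)

"give give give", 3 times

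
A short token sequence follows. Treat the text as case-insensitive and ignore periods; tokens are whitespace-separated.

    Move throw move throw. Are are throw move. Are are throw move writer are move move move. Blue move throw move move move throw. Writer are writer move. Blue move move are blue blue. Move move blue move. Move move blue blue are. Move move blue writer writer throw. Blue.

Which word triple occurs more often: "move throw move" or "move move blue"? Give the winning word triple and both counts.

"move throw move": 2 occurrences
"move move blue": 4 occurrences

"move move blue" (4 vs 2)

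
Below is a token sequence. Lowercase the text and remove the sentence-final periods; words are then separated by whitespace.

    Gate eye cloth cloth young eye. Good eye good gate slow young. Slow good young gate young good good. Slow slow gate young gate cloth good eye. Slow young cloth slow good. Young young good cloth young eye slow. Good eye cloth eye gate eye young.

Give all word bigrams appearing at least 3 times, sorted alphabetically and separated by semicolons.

Bigram counts meeting the condition (at least 3 times):
  good eye: 3
  slow good: 3

good eye; slow good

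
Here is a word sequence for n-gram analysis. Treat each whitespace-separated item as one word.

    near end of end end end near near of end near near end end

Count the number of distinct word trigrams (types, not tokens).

14 tokens → 12 trigram windows in total.
Repeated trigrams (each contributes count−1 duplicates):
  end near near: 2
1 duplicate windows → 12 − 1 = 11 distinct.

11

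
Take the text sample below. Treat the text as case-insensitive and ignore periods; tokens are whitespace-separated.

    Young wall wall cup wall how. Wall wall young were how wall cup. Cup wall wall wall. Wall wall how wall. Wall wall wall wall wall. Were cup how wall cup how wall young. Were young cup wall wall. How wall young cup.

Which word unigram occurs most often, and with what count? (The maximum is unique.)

Unigram frequencies (highest first):
  wall: 22
  cup: 7
  how: 6
  young: 5
  were: 3

"wall", 22 times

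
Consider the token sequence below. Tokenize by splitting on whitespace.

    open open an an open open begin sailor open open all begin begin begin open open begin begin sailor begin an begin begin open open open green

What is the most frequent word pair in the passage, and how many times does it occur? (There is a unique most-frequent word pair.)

"open open", 6 times

Bigram frequencies (highest first):
  open open: 6
  begin begin: 4
  open begin: 2
  begin sailor: 2
  begin open: 2
  open an: 1
  … (9 more, each ≤ 1)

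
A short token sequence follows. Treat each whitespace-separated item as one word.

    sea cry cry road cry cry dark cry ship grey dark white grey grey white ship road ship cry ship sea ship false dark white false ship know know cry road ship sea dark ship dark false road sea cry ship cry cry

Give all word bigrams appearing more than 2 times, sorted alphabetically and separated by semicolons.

cry cry; cry ship

Bigram counts meeting the condition (more than 2 times):
  cry cry: 3
  cry ship: 3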